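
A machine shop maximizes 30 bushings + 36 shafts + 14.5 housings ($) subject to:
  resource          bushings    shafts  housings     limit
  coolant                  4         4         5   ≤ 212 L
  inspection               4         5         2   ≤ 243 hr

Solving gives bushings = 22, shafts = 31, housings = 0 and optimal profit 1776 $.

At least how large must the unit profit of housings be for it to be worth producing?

At the optimum: coolant uses 212 of 212 (binding); inspection uses 243 of 243 (binding).
From A_Bᵀ y = c: 4·y_coolant + 4·y_inspection = 30; 4·y_coolant + 5·y_inspection = 36.
Solving: y_coolant = 1.5, y_inspection = 6.
housings enters the basis when its profit ≥ yᵀa₃ = 1.5·5 + 6·2 = 19.5.

19.5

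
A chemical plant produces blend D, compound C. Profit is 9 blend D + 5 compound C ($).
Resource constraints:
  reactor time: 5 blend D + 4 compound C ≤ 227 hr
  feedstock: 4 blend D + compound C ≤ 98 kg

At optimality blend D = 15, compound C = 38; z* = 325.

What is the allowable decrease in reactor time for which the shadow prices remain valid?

104.5

Binding constraints: reactor time, feedstock. The basis is B = [[5,4],[4,1]] with det -11.
Per unit decrease in reactor time, x* moves by d = (0.0909, -0.3636).
The basis stays optimal until compound C reaches 0; allowable decrease = 104.5 hr.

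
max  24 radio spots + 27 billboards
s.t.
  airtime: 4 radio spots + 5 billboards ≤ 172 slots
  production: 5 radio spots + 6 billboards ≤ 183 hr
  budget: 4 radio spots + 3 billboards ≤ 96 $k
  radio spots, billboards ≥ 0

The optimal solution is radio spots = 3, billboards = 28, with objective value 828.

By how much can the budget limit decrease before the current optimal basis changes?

Binding constraints: production, budget. The basis is B = [[5,6],[4,3]] with det -9.
Per unit decrease in budget, x* moves by d = (-0.6667, 0.5556).
The basis stays optimal until radio spots reaches 0; allowable decrease = 4.5 $k.

4.5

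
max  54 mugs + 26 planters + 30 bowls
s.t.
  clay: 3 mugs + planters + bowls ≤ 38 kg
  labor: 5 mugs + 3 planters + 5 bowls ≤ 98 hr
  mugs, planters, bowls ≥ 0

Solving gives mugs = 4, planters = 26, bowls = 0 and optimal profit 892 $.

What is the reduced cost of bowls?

-8

Check each constraint at x*: clay 38/38 (tight); labor 98/98 (tight).
Dual feasibility on the basic columns requires 3·y_clay + 5·y_labor = 54, 1·y_clay + 3·y_labor = 26.
→ y_clay = 8 and y_labor = 6.
Reduced cost of bowls: c₃ − yᵀa₃ = 30 − (8·1 + 6·5) = 30 − 38 = -8.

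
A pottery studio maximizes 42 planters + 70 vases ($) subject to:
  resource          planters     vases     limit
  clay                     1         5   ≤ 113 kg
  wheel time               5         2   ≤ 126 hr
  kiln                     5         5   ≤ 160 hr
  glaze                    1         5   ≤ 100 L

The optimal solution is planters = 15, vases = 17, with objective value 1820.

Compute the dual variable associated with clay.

Check each constraint at x*: clay 100/113 (slack 13); wheel time 109/126 (slack 17); kiln 160/160 (tight); glaze 100/100 (tight).
Slack constraints have shadow price 0 (complementary slackness).
Dual feasibility on the basic columns requires 5·y_kiln + 1·y_glaze = 42, 5·y_kiln + 5·y_glaze = 70.
→ y_kiln = 7 and y_glaze = 7.
Shadow price of clay = 0.

0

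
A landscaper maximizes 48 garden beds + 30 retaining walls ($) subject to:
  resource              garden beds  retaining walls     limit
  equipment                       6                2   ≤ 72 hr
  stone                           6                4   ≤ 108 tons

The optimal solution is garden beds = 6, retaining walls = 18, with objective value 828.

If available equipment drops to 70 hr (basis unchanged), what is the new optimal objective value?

Check each constraint at x*: equipment 72/72 (tight); stone 108/108 (tight).
From A_Bᵀ y = c: 6·y_equipment + 6·y_stone = 48; 2·y_equipment + 4·y_stone = 30.
→ y_equipment = 1 and y_stone = 7.
Δz = y_equipment·Δb = 1 × (-2) = -2, so new z* = 828 − 2 = 826.

826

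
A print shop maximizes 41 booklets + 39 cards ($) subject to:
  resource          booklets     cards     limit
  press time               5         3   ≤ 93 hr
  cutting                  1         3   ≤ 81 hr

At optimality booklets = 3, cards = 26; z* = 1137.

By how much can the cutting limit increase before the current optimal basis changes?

Binding constraints: press time, cutting. The basis is B = [[5,3],[1,3]] with det 12.
Per unit increase in cutting, x* moves by d = (-0.25, 0.4167).
The basis stays optimal until booklets reaches 0; allowable increase = 12 hr.

12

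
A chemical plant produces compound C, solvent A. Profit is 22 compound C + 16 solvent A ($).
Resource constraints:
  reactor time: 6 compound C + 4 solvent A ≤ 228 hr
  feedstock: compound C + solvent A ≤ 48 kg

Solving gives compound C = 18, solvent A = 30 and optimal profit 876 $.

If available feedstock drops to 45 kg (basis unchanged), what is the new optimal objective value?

At the optimum: reactor time uses 228 of 228 (binding); feedstock uses 48 of 48 (binding).
From A_Bᵀ y = c: 6·y_reactor time + 1·y_feedstock = 22; 4·y_reactor time + 1·y_feedstock = 16.
Solving: y_reactor time = 3, y_feedstock = 4.
Δz = y_feedstock·Δb = 4 × (-3) = -12, so new z* = 876 − 12 = 864.

864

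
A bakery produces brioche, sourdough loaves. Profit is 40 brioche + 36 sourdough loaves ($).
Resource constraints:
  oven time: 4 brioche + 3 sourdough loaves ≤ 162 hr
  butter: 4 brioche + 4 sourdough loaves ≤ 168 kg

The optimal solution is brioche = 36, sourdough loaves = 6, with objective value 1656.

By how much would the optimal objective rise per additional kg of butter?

6

At the optimum: oven time uses 162 of 162 (binding); butter uses 168 of 168 (binding).
The binding rows give the dual system: 4·y_oven time + 4·y_butter = 40 and 3·y_oven time + 4·y_butter = 36.
→ y_oven time = 4 and y_butter = 6.
Shadow price of butter = 6.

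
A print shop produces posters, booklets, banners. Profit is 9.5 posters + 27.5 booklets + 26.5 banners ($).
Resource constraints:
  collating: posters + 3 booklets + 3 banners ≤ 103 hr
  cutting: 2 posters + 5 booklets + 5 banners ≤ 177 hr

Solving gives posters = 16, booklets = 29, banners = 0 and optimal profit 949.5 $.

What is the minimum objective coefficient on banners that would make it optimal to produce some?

27.5

At the optimum: collating uses 103 of 103 (binding); cutting uses 177 of 177 (binding).
From A_Bᵀ y = c: 1·y_collating + 2·y_cutting = 9.5; 3·y_collating + 5·y_cutting = 27.5.
This yields shadow prices y_collating = 7.5, y_cutting = 1.
banners enters the basis when its profit ≥ yᵀa₃ = 7.5·3 + 1·5 = 27.5.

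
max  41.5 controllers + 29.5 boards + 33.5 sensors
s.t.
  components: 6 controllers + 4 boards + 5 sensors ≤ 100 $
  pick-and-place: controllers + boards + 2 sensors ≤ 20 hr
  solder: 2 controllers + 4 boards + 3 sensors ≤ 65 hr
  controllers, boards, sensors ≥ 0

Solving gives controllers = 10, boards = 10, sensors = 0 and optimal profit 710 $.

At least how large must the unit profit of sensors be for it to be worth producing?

41

At the optimum: components uses 100 of 100 (binding); pick-and-place uses 20 of 20 (binding); solder uses 60 of 65 (slack = 5).
Slack constraints have shadow price 0 (complementary slackness).
The binding rows give the dual system: 6·y_components + 1·y_pick-and-place = 41.5 and 4·y_components + 1·y_pick-and-place = 29.5.
This yields shadow prices y_components = 6, y_pick-and-place = 5.5.
sensors enters the basis when its profit ≥ yᵀa₃ = 6·5 + 5.5·2 = 41.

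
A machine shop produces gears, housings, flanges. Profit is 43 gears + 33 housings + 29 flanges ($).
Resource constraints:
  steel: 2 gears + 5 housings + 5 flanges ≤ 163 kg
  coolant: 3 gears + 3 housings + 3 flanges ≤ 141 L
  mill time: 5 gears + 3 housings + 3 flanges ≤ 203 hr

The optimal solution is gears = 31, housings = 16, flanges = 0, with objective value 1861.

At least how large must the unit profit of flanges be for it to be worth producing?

33

Binding: coolant and mill time. Non-binding: steel (21 unused).
Slack constraints have shadow price 0 (complementary slackness).
The binding rows give the dual system: 3·y_coolant + 5·y_mill time = 43 and 3·y_coolant + 3·y_mill time = 33.
This yields shadow prices y_coolant = 6, y_mill time = 5.
flanges enters the basis when its profit ≥ yᵀa₃ = 6·3 + 5·3 = 33.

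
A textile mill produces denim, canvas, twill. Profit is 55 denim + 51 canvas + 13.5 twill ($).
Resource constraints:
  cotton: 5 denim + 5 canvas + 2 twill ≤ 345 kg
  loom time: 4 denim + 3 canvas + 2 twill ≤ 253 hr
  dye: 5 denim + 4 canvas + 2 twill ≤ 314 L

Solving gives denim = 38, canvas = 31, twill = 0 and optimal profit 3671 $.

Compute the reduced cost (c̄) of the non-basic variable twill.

At the optimum: cotton uses 345 of 345 (binding); loom time uses 245 of 253 (slack = 8); dye uses 314 of 314 (binding).
Since loom time is not tight, its dual is 0.
Dual feasibility on the basic columns requires 5·y_cotton + 5·y_dye = 55, 5·y_cotton + 4·y_dye = 51.
→ y_cotton = 7 and y_dye = 4.
Reduced cost of twill: c₃ − yᵀa₃ = 13.5 − (7·2 + 4·2) = 13.5 − 22 = -8.5.

-8.5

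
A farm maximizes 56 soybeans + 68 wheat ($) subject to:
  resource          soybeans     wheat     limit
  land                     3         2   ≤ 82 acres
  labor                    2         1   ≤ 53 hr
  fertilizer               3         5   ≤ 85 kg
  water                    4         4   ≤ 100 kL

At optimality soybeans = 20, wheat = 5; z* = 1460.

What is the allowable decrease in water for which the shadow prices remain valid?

Binding constraints: fertilizer, water. The basis is B = [[3,5],[4,4]] with det -8.
Per unit decrease in water, x* moves by d = (-0.625, 0.375).
The basis stays optimal until soybeans reaches 0; allowable decrease = 32 kL.

32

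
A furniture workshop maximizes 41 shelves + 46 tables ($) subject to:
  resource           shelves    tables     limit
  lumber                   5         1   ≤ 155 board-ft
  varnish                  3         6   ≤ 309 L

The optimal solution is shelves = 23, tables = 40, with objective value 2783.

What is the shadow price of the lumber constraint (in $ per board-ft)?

4

Check each constraint at x*: lumber 155/155 (tight); varnish 309/309 (tight).
Dual feasibility on the basic columns requires 5·y_lumber + 3·y_varnish = 41, 1·y_lumber + 6·y_varnish = 46.
Solving: y_lumber = 4, y_varnish = 7.
Shadow price of lumber = 4.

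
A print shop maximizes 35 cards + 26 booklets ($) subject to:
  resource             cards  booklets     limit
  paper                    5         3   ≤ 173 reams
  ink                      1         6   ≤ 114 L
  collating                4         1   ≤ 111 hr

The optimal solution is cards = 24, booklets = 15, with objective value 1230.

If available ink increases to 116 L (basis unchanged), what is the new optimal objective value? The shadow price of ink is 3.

1236

Δb = 2, so new z* = 1230 + (3)·(2) = 1230 + 6 = 1236.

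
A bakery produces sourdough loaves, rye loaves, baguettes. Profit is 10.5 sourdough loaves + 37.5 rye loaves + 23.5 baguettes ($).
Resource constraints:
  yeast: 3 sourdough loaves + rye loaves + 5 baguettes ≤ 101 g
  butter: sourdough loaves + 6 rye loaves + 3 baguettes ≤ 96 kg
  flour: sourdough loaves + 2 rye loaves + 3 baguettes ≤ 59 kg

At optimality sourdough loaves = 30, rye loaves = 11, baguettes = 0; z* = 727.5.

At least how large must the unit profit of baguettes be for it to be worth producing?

25.5

Binding: yeast and butter. Non-binding: flour (7 unused).
Since flour is not tight, its dual is 0.
From A_Bᵀ y = c: 3·y_yeast + 1·y_butter = 10.5; 1·y_yeast + 6·y_butter = 37.5.
Solving: y_yeast = 1.5, y_butter = 6.
baguettes enters the basis when its profit ≥ yᵀa₃ = 1.5·5 + 6·3 = 25.5.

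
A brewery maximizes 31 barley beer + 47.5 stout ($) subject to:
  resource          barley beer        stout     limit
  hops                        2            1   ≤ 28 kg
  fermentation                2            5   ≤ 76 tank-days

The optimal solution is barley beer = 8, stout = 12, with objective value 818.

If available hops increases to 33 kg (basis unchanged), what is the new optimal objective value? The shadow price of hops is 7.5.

Δb = 5, so new z* = 818 + (7.5)·(5) = 818 + 37.5 = 855.5.

855.5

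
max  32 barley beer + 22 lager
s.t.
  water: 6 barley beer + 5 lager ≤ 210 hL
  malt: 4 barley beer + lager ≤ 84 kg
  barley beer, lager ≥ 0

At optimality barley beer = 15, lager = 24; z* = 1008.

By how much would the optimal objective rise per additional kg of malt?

Both water and malt are binding at x*.
The binding rows give the dual system: 6·y_water + 4·y_malt = 32 and 5·y_water + 1·y_malt = 22.
This yields shadow prices y_water = 4, y_malt = 2.
Shadow price of malt = 2.

2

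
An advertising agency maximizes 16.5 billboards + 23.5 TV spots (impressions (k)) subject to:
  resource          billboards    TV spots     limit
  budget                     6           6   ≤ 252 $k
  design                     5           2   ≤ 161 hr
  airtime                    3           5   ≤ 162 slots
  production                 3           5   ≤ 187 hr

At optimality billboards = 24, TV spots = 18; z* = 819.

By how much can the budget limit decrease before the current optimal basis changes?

Binding constraints: budget, airtime. The basis is B = [[6,6],[3,5]] with det 12.
Per unit decrease in budget, x* moves by d = (-0.4167, 0.25).
The basis stays optimal until billboards reaches 0; allowable decrease = 57.6 $k.

57.6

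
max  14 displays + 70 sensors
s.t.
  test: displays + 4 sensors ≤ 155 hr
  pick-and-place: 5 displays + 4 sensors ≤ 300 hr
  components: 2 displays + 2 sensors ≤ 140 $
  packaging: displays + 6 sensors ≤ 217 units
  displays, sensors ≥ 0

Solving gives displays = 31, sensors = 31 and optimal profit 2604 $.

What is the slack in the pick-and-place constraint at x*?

pick-and-place used = 5·31 + 4·31 = 279; slack = 300 − 279 = 21.

21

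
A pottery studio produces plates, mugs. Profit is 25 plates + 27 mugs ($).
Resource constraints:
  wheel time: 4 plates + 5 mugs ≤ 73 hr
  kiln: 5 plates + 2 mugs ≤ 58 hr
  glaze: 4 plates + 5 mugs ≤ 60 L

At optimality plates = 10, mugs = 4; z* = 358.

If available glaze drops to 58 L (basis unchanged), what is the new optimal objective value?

Binding: kiln and glaze. Non-binding: wheel time (13 unused).
Since wheel time is not tight, its dual is 0.
The binding rows give the dual system: 5·y_kiln + 4·y_glaze = 25 and 2·y_kiln + 5·y_glaze = 27.
This yields shadow prices y_kiln = 1, y_glaze = 5.
Δz = y_glaze·Δb = 5 × (-2) = -10, so new z* = 358 − 10 = 348.

348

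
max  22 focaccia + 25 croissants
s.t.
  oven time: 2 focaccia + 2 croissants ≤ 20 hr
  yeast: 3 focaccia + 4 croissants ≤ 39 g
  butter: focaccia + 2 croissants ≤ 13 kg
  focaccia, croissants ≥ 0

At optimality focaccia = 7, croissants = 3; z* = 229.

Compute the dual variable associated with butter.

At the optimum: oven time uses 20 of 20 (binding); yeast uses 33 of 39 (slack = 6); butter uses 13 of 13 (binding).
Since yeast is not tight, its dual is 0.
The binding rows give the dual system: 2·y_oven time + 1·y_butter = 22 and 2·y_oven time + 2·y_butter = 25.
This yields shadow prices y_oven time = 9.5, y_butter = 3.
Shadow price of butter = 3.

3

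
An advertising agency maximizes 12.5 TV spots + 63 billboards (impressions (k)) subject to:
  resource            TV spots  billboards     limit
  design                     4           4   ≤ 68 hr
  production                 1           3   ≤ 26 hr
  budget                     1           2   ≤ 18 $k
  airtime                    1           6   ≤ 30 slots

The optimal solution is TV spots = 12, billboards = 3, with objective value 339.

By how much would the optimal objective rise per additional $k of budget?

3

Check each constraint at x*: design 60/68 (slack 8); production 21/26 (slack 5); budget 18/18 (tight); airtime 30/30 (tight).
Slack constraints have shadow price 0 (complementary slackness).
The binding rows give the dual system: 1·y_budget + 1·y_airtime = 12.5 and 2·y_budget + 6·y_airtime = 63.
→ y_budget = 3 and y_airtime = 9.5.
Shadow price of budget = 3.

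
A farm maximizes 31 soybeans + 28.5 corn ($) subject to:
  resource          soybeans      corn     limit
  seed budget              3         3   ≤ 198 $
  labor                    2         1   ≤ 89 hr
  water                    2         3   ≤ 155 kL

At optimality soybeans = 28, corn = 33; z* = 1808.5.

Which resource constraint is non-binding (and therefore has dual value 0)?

seed budget

seed budget: 183/198 (slack 15)
labor: 89/89 (binding)
water: 155/155 (binding)
By complementary slackness, a constraint with positive slack has shadow price 0 → seed budget.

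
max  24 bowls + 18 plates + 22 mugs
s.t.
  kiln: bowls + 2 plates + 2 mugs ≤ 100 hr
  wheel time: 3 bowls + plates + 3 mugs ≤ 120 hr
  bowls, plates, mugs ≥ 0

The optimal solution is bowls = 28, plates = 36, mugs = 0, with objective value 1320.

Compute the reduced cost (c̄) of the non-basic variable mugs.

-8

Both kiln and wheel time are binding at x*.
The binding rows give the dual system: 1·y_kiln + 3·y_wheel time = 24 and 2·y_kiln + 1·y_wheel time = 18.
This yields shadow prices y_kiln = 6, y_wheel time = 6.
Reduced cost of mugs: c₃ − yᵀa₃ = 22 − (6·2 + 6·3) = 22 − 30 = -8.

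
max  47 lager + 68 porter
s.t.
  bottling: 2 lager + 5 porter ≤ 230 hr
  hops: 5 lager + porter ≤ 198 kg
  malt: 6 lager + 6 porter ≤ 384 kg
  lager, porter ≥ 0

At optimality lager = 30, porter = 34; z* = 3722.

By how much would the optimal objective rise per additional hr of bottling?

Binding: bottling and malt. Non-binding: hops (14 unused).
By complementary slackness, y = 0 for the non-binding constraint.
From A_Bᵀ y = c: 2·y_bottling + 6·y_malt = 47; 5·y_bottling + 6·y_malt = 68.
Solving: y_bottling = 7, y_malt = 5.5.
Shadow price of bottling = 7.

7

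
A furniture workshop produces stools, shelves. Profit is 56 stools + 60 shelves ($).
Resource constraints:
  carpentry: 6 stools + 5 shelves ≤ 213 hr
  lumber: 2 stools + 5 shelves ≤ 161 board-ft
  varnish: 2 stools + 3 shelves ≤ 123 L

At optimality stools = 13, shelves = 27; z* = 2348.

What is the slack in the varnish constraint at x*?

16

varnish used = 2·13 + 3·27 = 107; slack = 123 − 107 = 16.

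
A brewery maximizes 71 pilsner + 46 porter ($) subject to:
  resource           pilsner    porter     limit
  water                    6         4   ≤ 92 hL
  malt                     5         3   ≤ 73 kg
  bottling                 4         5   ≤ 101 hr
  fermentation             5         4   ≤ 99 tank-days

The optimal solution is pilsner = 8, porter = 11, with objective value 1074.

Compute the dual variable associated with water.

8.5

Check each constraint at x*: water 92/92 (tight); malt 73/73 (tight); bottling 87/101 (slack 14); fermentation 84/99 (slack 15).
By complementary slackness, y = 0 for the non-binding constraints.
From A_Bᵀ y = c: 6·y_water + 5·y_malt = 71; 4·y_water + 3·y_malt = 46.
→ y_water = 8.5 and y_malt = 4.
Shadow price of water = 8.5.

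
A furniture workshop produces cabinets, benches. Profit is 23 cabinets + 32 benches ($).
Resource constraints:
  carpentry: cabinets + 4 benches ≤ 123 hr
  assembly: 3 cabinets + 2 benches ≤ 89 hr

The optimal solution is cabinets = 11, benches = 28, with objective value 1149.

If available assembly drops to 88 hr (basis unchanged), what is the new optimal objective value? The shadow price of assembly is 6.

Δb = -1, so new z* = 1149 + (6)·(-1) = 1149 − 6 = 1143.

1143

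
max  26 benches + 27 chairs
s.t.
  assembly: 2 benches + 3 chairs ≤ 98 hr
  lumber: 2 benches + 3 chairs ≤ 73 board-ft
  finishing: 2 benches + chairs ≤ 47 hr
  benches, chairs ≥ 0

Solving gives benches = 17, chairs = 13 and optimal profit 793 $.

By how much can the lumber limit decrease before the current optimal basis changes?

Binding constraints: lumber, finishing. The basis is B = [[2,3],[2,1]] with det -4.
Per unit decrease in lumber, x* moves by d = (0.25, -0.5).
The basis stays optimal until chairs reaches 0; allowable decrease = 26 board-ft.

26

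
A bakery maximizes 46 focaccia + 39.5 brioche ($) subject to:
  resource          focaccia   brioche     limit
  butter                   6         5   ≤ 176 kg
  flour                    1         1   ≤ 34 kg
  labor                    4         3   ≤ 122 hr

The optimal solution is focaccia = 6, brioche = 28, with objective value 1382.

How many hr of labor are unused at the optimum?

14

labor used = 4·6 + 3·28 = 108; slack = 122 − 108 = 14.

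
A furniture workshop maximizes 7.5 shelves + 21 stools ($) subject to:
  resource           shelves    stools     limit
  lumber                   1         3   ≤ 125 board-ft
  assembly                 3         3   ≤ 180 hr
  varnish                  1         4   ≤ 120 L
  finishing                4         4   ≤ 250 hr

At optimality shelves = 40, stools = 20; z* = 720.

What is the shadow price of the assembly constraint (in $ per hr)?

Binding: assembly and varnish. Non-binding: lumber (25 unused), finishing (10 unused).
Slack constraints have shadow price 0 (complementary slackness).
The binding rows give the dual system: 3·y_assembly + 1·y_varnish = 7.5 and 3·y_assembly + 4·y_varnish = 21.
This yields shadow prices y_assembly = 1, y_varnish = 4.5.
Shadow price of assembly = 1.

1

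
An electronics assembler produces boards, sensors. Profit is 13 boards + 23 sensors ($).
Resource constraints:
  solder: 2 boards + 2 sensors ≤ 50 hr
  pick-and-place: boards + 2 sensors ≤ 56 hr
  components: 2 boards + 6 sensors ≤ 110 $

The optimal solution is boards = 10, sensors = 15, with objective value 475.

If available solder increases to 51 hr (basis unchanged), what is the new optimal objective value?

479

Binding: solder and components. Non-binding: pick-and-place (16 unused).
By complementary slackness, y = 0 for the non-binding constraint.
From A_Bᵀ y = c: 2·y_solder + 2·y_components = 13; 2·y_solder + 6·y_components = 23.
Solving: y_solder = 4, y_components = 2.5.
Δz = y_solder·Δb = 4 × (1) = 4, so new z* = 475 + 4 = 479.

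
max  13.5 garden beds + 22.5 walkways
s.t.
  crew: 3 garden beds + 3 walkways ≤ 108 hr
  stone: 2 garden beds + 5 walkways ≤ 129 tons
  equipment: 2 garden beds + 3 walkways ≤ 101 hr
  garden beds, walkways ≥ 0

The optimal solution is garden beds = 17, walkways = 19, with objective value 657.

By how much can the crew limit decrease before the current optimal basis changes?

30.6

Binding constraints: crew, stone. The basis is B = [[3,3],[2,5]] with det 9.
Per unit decrease in crew, x* moves by d = (-0.5556, 0.2222).
The basis stays optimal until garden beds reaches 0; allowable decrease = 30.6 hr.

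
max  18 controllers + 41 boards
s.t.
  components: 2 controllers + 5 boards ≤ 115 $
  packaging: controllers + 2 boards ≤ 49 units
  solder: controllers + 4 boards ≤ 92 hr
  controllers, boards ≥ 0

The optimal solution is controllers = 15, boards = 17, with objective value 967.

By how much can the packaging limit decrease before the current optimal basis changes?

Binding constraints: components, packaging. The basis is B = [[2,5],[1,2]] with det -1.
Per unit decrease in packaging, x* moves by d = (-5, 2).
The basis stays optimal until controllers reaches 0; allowable decrease = 3 units.

3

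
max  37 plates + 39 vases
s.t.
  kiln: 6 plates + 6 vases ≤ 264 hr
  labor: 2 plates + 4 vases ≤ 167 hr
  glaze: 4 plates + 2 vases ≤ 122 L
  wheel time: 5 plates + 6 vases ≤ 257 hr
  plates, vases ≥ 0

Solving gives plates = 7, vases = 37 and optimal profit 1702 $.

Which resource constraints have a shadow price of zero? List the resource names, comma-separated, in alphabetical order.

kiln: 264/264 (binding)
labor: 162/167 (slack 5)
glaze: 102/122 (slack 20)
wheel time: 257/257 (binding)
By complementary slackness, a constraint with positive slack has shadow price 0 → glaze, labor.

glaze, labor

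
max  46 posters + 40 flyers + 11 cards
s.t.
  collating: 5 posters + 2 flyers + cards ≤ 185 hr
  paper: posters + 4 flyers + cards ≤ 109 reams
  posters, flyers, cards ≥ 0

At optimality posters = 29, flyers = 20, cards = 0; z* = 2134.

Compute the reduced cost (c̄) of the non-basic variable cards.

-3

Check each constraint at x*: collating 185/185 (tight); paper 109/109 (tight).
From A_Bᵀ y = c: 5·y_collating + 1·y_paper = 46; 2·y_collating + 4·y_paper = 40.
This yields shadow prices y_collating = 8, y_paper = 6.
Reduced cost of cards: c₃ − yᵀa₃ = 11 − (8·1 + 6·1) = 11 − 14 = -3.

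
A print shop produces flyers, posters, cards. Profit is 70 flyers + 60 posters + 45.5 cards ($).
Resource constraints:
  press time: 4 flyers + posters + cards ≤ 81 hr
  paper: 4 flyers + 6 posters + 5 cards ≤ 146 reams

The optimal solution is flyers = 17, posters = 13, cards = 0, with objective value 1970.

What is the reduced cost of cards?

-6

At the optimum: press time uses 81 of 81 (binding); paper uses 146 of 146 (binding).
The binding rows give the dual system: 4·y_press time + 4·y_paper = 70 and 1·y_press time + 6·y_paper = 60.
→ y_press time = 9 and y_paper = 8.5.
Reduced cost of cards: c₃ − yᵀa₃ = 45.5 − (9·1 + 8.5·5) = 45.5 − 51.5 = -6.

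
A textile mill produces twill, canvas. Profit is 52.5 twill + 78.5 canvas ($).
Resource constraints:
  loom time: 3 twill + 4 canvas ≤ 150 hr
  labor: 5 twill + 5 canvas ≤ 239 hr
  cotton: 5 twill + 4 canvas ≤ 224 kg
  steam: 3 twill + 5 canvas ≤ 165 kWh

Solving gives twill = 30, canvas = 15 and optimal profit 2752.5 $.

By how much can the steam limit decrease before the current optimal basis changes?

Binding constraints: loom time, steam. The basis is B = [[3,4],[3,5]] with det 3.
Per unit decrease in steam, x* moves by d = (1.3333, -1).
The basis stays optimal until cotton becomes binding; allowable decrease = 5.25 kWh.

5.25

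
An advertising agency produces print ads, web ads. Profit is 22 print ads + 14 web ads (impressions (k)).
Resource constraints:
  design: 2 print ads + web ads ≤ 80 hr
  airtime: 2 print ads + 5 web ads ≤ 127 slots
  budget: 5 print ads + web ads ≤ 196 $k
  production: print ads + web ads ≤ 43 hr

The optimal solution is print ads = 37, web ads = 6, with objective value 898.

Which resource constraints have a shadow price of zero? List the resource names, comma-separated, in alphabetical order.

airtime, budget

design: 80/80 (binding)
airtime: 104/127 (slack 23)
budget: 191/196 (slack 5)
production: 43/43 (binding)
By complementary slackness, a constraint with positive slack has shadow price 0 → airtime, budget.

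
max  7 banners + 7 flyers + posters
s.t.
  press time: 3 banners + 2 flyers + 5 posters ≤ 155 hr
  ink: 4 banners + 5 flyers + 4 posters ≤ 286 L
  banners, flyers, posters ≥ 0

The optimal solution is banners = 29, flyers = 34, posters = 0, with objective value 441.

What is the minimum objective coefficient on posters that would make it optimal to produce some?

Both press time and ink are binding at x*.
From A_Bᵀ y = c: 3·y_press time + 4·y_ink = 7; 2·y_press time + 5·y_ink = 7.
→ y_press time = 1 and y_ink = 1.
posters enters the basis when its profit ≥ yᵀa₃ = 1·5 + 1·4 = 9.

9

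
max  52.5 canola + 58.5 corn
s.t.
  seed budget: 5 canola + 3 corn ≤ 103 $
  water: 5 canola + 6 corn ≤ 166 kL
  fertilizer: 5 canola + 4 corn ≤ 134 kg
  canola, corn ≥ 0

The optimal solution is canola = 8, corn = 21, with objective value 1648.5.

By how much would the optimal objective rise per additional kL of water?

At the optimum: seed budget uses 103 of 103 (binding); water uses 166 of 166 (binding); fertilizer uses 124 of 134 (slack = 10).
Since fertilizer is not tight, its dual is 0.
From A_Bᵀ y = c: 5·y_seed budget + 5·y_water = 52.5; 3·y_seed budget + 6·y_water = 58.5.
Solving: y_seed budget = 1.5, y_water = 9.
Shadow price of water = 9.

9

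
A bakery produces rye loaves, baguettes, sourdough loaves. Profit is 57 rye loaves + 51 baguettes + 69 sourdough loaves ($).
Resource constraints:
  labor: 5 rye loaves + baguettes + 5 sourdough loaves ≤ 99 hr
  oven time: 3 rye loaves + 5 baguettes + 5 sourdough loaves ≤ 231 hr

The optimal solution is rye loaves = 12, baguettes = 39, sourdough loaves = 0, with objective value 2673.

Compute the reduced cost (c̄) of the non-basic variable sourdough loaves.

At the optimum: labor uses 99 of 99 (binding); oven time uses 231 of 231 (binding).
From A_Bᵀ y = c: 5·y_labor + 3·y_oven time = 57; 1·y_labor + 5·y_oven time = 51.
Solving: y_labor = 6, y_oven time = 9.
Reduced cost of sourdough loaves: c₃ − yᵀa₃ = 69 − (6·5 + 9·5) = 69 − 75 = -6.

-6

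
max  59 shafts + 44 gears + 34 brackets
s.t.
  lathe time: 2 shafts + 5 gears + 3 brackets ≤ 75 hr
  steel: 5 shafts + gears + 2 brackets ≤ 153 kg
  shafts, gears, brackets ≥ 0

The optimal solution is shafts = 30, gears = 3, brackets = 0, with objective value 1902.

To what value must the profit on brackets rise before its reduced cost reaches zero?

Check each constraint at x*: lathe time 75/75 (tight); steel 153/153 (tight).
The binding rows give the dual system: 2·y_lathe time + 5·y_steel = 59 and 5·y_lathe time + 1·y_steel = 44.
This yields shadow prices y_lathe time = 7, y_steel = 9.
brackets enters the basis when its profit ≥ yᵀa₃ = 7·3 + 9·2 = 39.

39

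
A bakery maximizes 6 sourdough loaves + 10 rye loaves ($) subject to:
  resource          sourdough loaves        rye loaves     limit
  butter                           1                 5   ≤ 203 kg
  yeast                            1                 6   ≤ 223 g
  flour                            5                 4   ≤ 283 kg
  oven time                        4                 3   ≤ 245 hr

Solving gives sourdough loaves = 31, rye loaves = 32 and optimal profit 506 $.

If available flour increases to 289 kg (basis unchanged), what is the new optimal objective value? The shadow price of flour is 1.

512

Δb = 6, so new z* = 506 + (1)·(6) = 506 + 6 = 512.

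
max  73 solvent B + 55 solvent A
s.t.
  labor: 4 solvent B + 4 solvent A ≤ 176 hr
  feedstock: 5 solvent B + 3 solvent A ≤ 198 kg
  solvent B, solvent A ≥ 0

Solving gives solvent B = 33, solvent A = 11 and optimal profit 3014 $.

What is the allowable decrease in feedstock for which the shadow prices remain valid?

Binding constraints: labor, feedstock. The basis is B = [[4,4],[5,3]] with det -8.
Per unit decrease in feedstock, x* moves by d = (-0.5, 0.5).
The basis stays optimal until solvent B reaches 0; allowable decrease = 66 kg.

66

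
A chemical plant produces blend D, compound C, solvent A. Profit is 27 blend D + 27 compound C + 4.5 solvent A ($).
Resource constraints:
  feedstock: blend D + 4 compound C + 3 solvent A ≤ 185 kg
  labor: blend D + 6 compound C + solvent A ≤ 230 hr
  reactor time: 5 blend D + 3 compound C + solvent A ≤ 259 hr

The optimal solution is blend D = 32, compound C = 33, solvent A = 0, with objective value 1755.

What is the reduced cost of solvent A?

Check each constraint at x*: feedstock 164/185 (slack 21); labor 230/230 (tight); reactor time 259/259 (tight).
Slack constraints have shadow price 0 (complementary slackness).
From A_Bᵀ y = c: 1·y_labor + 5·y_reactor time = 27; 6·y_labor + 3·y_reactor time = 27.
Solving: y_labor = 2, y_reactor time = 5.
Reduced cost of solvent A: c₃ − yᵀa₃ = 4.5 − (2·1 + 5·1) = 4.5 − 7 = -2.5.

-2.5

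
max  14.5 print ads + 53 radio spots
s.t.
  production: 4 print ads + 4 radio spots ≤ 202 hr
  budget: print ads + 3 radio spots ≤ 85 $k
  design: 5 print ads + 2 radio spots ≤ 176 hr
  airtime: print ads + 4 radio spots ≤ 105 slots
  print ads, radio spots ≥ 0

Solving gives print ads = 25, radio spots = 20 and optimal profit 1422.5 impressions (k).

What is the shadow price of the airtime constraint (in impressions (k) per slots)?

Check each constraint at x*: production 180/202 (slack 22); budget 85/85 (tight); design 165/176 (slack 11); airtime 105/105 (tight).
By complementary slackness, y = 0 for the non-binding constraints.
From A_Bᵀ y = c: 1·y_budget + 1·y_airtime = 14.5; 3·y_budget + 4·y_airtime = 53.
This yields shadow prices y_budget = 5, y_airtime = 9.5.
Shadow price of airtime = 9.5.

9.5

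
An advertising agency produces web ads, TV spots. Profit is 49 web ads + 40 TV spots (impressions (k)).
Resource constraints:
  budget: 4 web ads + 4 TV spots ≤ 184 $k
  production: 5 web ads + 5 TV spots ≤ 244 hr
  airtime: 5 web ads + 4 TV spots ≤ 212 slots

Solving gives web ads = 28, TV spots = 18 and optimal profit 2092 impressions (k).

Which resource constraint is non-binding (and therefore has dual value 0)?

budget: 184/184 (binding)
production: 230/244 (slack 14)
airtime: 212/212 (binding)
By complementary slackness, a constraint with positive slack has shadow price 0 → production.

production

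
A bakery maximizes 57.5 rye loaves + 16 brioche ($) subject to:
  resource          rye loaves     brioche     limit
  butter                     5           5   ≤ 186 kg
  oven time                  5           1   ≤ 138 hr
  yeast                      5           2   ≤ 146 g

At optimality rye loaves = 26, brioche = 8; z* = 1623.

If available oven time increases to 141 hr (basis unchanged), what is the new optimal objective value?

Binding: oven time and yeast. Non-binding: butter (16 unused).
By complementary slackness, y = 0 for the non-binding constraint.
Dual feasibility on the basic columns requires 5·y_oven time + 5·y_yeast = 57.5, 1·y_oven time + 2·y_yeast = 16.
Solving: y_oven time = 7, y_yeast = 4.5.
Δz = y_oven time·Δb = 7 × (3) = 21, so new z* = 1623 + 21 = 1644.

1644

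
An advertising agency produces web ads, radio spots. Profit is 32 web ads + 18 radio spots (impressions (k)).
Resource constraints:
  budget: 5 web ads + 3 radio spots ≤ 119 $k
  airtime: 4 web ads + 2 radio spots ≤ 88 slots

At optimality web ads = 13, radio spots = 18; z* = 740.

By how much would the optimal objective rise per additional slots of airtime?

3

Both budget and airtime are binding at x*.
From A_Bᵀ y = c: 5·y_budget + 4·y_airtime = 32; 3·y_budget + 2·y_airtime = 18.
Solving: y_budget = 4, y_airtime = 3.
Shadow price of airtime = 3.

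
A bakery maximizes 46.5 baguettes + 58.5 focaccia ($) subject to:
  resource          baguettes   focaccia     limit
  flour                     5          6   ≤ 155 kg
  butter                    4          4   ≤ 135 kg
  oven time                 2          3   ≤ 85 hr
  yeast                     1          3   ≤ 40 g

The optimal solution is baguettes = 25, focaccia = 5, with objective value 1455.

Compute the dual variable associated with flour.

9

At the optimum: flour uses 155 of 155 (binding); butter uses 120 of 135 (slack = 15); oven time uses 65 of 85 (slack = 20); yeast uses 40 of 40 (binding).
By complementary slackness, y = 0 for the non-binding constraints.
Dual feasibility on the basic columns requires 5·y_flour + 1·y_yeast = 46.5, 6·y_flour + 3·y_yeast = 58.5.
This yields shadow prices y_flour = 9, y_yeast = 1.5.
Shadow price of flour = 9.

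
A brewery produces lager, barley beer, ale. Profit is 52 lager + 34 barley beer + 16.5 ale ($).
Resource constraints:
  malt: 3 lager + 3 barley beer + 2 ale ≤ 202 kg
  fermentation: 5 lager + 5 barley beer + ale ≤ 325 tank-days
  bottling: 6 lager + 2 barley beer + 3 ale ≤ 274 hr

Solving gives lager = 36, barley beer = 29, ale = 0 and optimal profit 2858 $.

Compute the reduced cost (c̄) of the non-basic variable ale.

At the optimum: malt uses 195 of 202 (slack = 7); fermentation uses 325 of 325 (binding); bottling uses 274 of 274 (binding).
Slack constraints have shadow price 0 (complementary slackness).
From A_Bᵀ y = c: 5·y_fermentation + 6·y_bottling = 52; 5·y_fermentation + 2·y_bottling = 34.
→ y_fermentation = 5 and y_bottling = 4.5.
Reduced cost of ale: c₃ − yᵀa₃ = 16.5 − (5·1 + 4.5·3) = 16.5 − 18.5 = -2.

-2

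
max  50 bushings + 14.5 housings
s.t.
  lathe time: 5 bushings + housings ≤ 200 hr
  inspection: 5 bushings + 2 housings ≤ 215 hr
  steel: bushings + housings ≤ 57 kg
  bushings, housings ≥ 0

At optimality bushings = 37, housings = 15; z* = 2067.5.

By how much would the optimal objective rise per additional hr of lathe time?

5.5

Binding: lathe time and inspection. Non-binding: steel (5 unused).
Since steel is not tight, its dual is 0.
The binding rows give the dual system: 5·y_lathe time + 5·y_inspection = 50 and 1·y_lathe time + 2·y_inspection = 14.5.
→ y_lathe time = 5.5 and y_inspection = 4.5.
Shadow price of lathe time = 5.5.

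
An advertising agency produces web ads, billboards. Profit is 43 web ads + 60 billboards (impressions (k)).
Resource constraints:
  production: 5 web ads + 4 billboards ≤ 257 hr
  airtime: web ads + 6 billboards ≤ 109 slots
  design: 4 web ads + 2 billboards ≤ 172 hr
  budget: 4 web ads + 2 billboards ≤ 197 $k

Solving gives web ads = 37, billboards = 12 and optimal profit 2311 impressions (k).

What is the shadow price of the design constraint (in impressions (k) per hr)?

9

Check each constraint at x*: production 233/257 (slack 24); airtime 109/109 (tight); design 172/172 (tight); budget 172/197 (slack 25).
By complementary slackness, y = 0 for the non-binding constraints.
Dual feasibility on the basic columns requires 1·y_airtime + 4·y_design = 43, 6·y_airtime + 2·y_design = 60.
Solving: y_airtime = 7, y_design = 9.
Shadow price of design = 9.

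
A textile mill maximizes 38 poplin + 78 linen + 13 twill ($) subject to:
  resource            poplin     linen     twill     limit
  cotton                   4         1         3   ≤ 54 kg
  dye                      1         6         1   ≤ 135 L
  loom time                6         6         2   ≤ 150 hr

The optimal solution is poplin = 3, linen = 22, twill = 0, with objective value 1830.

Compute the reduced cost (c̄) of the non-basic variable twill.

-5

Binding: dye and loom time. Non-binding: cotton (20 unused).
Slack constraints have shadow price 0 (complementary slackness).
From A_Bᵀ y = c: 1·y_dye + 6·y_loom time = 38; 6·y_dye + 6·y_loom time = 78.
→ y_dye = 8 and y_loom time = 5.
Reduced cost of twill: c₃ − yᵀa₃ = 13 − (8·1 + 5·2) = 13 − 18 = -5.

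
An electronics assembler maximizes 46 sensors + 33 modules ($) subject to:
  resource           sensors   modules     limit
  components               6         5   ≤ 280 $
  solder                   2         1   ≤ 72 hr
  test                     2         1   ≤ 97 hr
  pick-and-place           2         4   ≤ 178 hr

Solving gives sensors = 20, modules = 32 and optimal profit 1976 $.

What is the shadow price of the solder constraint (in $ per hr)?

8

Check each constraint at x*: components 280/280 (tight); solder 72/72 (tight); test 72/97 (slack 25); pick-and-place 168/178 (slack 10).
Slack constraints have shadow price 0 (complementary slackness).
Dual feasibility on the basic columns requires 6·y_components + 2·y_solder = 46, 5·y_components + 1·y_solder = 33.
→ y_components = 5 and y_solder = 8.
Shadow price of solder = 8.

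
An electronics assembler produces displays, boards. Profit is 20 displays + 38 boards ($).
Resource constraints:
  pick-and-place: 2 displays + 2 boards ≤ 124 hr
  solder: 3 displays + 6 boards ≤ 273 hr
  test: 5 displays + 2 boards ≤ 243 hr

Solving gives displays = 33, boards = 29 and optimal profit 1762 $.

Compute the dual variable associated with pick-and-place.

1

At the optimum: pick-and-place uses 124 of 124 (binding); solder uses 273 of 273 (binding); test uses 223 of 243 (slack = 20).
Since test is not tight, its dual is 0.
From A_Bᵀ y = c: 2·y_pick-and-place + 3·y_solder = 20; 2·y_pick-and-place + 6·y_solder = 38.
→ y_pick-and-place = 1 and y_solder = 6.
Shadow price of pick-and-place = 1.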